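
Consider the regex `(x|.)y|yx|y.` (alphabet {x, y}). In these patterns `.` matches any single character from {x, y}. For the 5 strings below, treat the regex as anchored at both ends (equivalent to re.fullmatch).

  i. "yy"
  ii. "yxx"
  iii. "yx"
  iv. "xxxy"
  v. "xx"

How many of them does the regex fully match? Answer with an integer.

2

i → match
ii → no match
iii → match
iv → no match
v → no match
Total matched: 2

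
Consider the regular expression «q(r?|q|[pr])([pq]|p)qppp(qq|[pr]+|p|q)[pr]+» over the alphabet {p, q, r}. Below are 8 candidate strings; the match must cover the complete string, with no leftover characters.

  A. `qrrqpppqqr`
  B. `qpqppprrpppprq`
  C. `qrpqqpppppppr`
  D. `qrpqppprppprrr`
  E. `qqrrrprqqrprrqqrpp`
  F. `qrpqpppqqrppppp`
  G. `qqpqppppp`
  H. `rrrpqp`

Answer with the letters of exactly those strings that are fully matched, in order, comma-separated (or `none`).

A → no match
B → no match
C → no match
D → match
E → no match
F → match
G → match
H → no match — must start with `q`

D, F, G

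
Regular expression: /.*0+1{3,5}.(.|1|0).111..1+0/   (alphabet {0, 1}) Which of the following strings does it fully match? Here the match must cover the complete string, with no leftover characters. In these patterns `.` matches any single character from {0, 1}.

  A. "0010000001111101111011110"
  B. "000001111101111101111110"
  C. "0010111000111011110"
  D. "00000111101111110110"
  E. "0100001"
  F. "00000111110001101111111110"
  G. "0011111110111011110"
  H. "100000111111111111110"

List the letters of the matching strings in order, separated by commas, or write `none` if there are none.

A, B, C, D, G, H

A → match
B → match
C → match
D → match
E → no match — must end with "10"
F → no match
G → match
H → match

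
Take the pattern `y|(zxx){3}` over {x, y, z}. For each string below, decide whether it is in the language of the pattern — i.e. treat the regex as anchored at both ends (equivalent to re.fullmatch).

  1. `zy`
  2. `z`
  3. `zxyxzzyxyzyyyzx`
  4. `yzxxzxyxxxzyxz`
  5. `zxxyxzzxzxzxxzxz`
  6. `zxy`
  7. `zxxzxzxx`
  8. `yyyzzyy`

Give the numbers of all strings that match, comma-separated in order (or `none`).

1 → no match
2 → no match
3 → no match
4 → no match
5 → no match
6 → no match
7 → no match
8 → no match

none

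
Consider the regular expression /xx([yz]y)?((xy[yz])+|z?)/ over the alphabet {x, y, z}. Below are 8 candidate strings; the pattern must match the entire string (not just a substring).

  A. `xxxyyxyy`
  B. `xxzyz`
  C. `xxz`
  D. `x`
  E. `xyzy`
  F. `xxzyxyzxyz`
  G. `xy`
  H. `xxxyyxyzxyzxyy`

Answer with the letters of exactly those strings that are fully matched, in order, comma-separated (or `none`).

A, B, C, F, H

A → match
B → match
C → match
D → no match — must start with `xx`
E → no match — must start with `xx`
F → match
G → no match — must start with `xx`
H → match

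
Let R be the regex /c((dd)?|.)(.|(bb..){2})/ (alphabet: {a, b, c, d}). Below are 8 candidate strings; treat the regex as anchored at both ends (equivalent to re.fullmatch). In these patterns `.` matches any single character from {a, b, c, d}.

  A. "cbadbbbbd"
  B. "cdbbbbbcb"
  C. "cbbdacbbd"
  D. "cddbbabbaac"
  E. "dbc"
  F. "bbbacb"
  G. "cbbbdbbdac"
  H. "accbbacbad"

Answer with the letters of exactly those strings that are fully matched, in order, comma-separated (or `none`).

A. "cbadbbbbd" → no match
B. "cdbbbbbcb" → no match
C. "cbbdacbbd" → no match
D. "cddbbabbaac" → no match
E. "dbc" → no match — must start with "c"
F. "bbbacb" → no match — must start with "c"
G. "cbbbdbbdac" → no match
H. "accbbacbad" → no match — must start with "c"

none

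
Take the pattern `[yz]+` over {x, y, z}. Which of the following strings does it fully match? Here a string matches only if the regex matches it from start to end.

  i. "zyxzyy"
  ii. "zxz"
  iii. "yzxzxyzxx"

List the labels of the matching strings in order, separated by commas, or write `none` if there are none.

none

i. "zyxzyy" → no match
ii. "zxz" → no match
iii. "yzxzxyzxx" → no match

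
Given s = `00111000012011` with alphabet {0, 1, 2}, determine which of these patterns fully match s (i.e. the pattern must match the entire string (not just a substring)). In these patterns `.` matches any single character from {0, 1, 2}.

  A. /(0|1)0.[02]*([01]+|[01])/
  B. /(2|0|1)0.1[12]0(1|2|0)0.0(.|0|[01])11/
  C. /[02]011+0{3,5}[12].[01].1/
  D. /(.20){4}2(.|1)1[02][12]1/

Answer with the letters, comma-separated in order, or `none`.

A → no match
B → no match
C → match
D → no match

C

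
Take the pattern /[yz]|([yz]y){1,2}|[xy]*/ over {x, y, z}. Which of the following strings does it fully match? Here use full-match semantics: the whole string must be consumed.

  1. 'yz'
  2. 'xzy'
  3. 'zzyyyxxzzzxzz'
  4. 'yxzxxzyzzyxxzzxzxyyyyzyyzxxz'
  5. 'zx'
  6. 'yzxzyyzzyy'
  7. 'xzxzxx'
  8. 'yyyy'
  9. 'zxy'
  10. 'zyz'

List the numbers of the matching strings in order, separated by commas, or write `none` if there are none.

1 → no match
2 → no match
3 → no match
4 → no match
5 → no match
6 → no match
7 → no match
8 → match
9 → no match
10 → no match

8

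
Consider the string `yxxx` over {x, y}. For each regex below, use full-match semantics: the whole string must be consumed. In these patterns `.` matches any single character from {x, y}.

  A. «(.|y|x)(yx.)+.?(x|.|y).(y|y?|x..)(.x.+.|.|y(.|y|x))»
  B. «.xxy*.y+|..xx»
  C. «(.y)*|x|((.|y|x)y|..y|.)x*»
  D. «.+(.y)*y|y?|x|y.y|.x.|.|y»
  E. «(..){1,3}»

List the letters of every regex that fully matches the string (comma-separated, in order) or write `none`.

A → no match
B → match
C → match
D → no match
E → match

B, C, E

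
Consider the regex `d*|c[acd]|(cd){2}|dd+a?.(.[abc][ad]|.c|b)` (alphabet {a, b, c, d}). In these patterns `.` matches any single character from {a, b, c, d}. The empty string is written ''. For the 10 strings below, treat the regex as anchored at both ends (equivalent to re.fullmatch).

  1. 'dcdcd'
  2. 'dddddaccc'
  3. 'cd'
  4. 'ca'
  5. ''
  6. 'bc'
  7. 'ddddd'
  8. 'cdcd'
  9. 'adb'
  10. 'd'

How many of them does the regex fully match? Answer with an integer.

7

1 → no match
2 → match
3 → match
4 → match
5 → match
6 → no match
7 → match
8 → match
9 → no match
10 → match
Total matched: 7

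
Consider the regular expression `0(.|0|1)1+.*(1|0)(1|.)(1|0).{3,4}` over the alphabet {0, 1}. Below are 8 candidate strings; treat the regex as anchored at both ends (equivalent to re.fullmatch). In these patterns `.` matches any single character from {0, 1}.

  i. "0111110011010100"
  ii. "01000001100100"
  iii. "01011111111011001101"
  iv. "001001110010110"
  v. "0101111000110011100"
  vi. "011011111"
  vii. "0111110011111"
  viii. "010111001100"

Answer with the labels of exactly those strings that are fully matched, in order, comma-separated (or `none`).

i → match
ii → no match
iii → no match
iv → match
v → no match
vi → match
vii → match
viii → no match

i, iv, vi, vii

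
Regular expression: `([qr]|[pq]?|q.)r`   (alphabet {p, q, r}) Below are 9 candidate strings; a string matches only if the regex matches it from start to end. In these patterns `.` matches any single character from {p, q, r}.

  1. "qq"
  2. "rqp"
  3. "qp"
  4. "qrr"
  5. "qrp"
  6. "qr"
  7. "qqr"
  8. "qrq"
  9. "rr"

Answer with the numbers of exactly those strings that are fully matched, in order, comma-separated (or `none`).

4, 6, 7, 9

1 → no match — must end with "r"
2 → no match — must end with "r"
3 → no match — must end with "r"
4 → match
5 → no match — must end with "r"
6 → match
7 → match
8 → no match — must end with "r"
9 → match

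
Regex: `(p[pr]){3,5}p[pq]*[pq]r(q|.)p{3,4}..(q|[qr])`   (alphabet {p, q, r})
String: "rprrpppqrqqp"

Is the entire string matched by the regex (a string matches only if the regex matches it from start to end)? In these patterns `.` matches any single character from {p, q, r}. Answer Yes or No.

No

Every match must start with "p", but "rprrpppqrqqp" does not.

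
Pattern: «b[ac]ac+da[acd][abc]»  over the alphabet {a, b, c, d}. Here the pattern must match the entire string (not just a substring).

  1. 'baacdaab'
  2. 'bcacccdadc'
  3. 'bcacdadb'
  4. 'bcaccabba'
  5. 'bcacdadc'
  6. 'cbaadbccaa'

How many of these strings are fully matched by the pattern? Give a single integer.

4

1 → match
2 → match
3 → match
4 → no match
5 → match
6 → no match — must start with 'b'
Total matched: 4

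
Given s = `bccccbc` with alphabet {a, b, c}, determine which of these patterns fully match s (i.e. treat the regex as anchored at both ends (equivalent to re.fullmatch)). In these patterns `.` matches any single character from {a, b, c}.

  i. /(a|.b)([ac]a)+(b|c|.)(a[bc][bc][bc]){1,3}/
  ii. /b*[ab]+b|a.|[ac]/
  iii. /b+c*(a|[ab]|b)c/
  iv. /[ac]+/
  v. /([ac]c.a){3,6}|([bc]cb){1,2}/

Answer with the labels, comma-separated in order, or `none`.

i → no match
ii → no match
iii → match
iv → no match
v → no match

iii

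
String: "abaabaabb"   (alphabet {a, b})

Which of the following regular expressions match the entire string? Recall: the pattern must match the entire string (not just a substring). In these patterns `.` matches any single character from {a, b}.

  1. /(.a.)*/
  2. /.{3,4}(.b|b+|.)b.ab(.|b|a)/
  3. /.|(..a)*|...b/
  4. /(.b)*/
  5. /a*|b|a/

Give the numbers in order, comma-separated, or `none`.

2

1 → no match
2 → match
3 → no match
4 → no match
5 → no match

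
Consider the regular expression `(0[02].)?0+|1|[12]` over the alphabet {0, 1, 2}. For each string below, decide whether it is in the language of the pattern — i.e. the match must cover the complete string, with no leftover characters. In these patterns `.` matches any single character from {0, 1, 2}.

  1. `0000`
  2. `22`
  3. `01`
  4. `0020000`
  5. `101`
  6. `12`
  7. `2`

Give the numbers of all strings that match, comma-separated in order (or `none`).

1, 4, 7

1 → match
2 → no match
3 → no match
4 → match
5 → no match
6 → no match
7 → match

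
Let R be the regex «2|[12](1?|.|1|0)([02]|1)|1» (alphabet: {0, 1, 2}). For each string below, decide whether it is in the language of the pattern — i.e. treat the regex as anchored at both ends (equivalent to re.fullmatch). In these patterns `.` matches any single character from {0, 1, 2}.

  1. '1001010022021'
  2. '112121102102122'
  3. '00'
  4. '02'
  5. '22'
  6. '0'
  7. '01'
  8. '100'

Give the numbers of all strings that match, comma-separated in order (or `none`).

1 → no match
2 → no match
3 → no match
4 → no match
5 → match
6 → no match
7 → no match
8 → match

5, 8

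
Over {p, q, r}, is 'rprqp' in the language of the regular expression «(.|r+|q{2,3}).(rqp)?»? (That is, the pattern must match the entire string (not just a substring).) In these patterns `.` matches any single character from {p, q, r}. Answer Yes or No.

Yes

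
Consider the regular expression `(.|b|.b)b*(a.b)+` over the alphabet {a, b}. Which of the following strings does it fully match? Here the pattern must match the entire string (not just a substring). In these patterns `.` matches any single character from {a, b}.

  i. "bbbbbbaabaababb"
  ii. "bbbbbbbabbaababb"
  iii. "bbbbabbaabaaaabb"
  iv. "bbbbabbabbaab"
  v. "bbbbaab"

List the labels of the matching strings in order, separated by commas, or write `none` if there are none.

i, ii, iv, v

i → match
ii → match
iii → no match
iv → match
v → match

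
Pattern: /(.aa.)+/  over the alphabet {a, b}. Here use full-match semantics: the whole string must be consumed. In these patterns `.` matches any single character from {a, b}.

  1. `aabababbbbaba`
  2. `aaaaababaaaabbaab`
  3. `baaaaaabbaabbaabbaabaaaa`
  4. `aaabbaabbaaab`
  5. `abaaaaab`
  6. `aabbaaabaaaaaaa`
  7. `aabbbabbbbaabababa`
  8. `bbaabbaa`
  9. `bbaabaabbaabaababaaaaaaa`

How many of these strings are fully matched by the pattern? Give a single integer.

1

1 → no match
2 → no match
3 → match
4 → no match
5. `abaaaaab` → no match
6 → no match
7 → no match
8. `bbaabbaa` → no match
9 → no match
Total matched: 1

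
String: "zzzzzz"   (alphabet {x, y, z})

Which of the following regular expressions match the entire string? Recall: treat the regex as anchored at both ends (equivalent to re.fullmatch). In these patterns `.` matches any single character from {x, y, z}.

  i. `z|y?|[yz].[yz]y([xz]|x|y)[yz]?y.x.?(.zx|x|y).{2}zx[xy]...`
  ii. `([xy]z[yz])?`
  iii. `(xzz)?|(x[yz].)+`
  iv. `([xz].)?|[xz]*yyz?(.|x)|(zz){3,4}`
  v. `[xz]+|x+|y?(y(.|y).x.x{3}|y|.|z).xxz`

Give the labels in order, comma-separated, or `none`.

iv, v

i → no match
ii → no match
iii → no match
iv → match
v → match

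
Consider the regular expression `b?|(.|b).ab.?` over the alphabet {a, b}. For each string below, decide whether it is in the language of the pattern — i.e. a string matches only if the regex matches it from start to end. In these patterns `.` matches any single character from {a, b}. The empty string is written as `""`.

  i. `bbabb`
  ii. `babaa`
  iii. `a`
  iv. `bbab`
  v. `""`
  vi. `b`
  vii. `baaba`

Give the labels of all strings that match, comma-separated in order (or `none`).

i → match
ii → no match
iii → no match
iv → match
v → match
vi → match
vii → match

i, iv, v, vi, vii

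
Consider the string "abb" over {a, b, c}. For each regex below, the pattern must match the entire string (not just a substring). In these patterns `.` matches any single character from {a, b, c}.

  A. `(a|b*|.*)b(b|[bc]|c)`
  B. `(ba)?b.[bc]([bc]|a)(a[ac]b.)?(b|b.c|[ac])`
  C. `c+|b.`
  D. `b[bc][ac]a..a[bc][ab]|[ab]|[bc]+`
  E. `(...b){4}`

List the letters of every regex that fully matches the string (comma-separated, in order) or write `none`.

A → match
B → no match
C → no match
D → no match
E → no match

A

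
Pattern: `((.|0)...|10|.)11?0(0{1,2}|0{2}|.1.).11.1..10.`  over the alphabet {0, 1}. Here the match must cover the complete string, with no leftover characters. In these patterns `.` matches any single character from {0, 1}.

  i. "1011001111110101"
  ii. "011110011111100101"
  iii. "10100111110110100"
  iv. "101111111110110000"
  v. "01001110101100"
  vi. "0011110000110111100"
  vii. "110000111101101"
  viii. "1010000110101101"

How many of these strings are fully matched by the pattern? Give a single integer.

6

i → match
ii → no match
iii → match
iv → no match
v → match
vi → match
vii → match
viii → match
Total matched: 6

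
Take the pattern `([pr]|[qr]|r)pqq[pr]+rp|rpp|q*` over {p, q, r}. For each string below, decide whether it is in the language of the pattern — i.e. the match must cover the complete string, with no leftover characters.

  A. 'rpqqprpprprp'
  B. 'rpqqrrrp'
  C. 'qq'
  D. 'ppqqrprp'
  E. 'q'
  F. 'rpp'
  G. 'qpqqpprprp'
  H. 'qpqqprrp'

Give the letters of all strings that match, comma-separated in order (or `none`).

A, B, C, D, E, F, G, H

A. 'rpqqprpprprp' → match
B. 'rpqqrrrp' → match
C. 'qq' → match
D. 'ppqqrprp' → match
E. 'q' → match
F. 'rpp' → match
G. 'qpqqpprprp' → match
H. 'qpqqprrp' → match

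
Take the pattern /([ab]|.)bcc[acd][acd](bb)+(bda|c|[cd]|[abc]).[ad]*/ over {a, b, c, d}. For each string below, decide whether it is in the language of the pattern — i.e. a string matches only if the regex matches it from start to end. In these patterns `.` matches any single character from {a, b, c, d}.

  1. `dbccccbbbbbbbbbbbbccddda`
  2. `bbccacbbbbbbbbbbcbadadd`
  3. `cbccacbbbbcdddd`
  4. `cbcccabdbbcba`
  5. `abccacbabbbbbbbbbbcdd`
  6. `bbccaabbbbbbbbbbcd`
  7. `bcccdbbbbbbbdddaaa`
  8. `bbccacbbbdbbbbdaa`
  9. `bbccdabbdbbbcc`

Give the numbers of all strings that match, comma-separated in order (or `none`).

1 → match
2 → match
3 → match
4 → no match
5 → no match
6 → match
7 → no match
8 → no match
9 → no match

1, 2, 3, 6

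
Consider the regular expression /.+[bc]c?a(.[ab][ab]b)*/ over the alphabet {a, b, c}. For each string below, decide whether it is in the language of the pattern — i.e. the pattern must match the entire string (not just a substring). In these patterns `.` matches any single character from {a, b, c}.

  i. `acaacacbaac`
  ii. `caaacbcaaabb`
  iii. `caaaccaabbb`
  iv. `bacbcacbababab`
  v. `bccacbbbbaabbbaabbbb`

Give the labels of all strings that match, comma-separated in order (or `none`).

i → no match
ii → match
iii → match
iv → match
v → no match

ii, iii, iv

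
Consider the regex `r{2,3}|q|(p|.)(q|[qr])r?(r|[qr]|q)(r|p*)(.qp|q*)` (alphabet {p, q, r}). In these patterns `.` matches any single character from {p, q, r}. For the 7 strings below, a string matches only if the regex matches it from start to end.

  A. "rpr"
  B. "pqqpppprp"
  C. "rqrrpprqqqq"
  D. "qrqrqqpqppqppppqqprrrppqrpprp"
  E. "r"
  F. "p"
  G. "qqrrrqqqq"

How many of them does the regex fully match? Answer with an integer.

1

A. "rpr" → no match
B. "pqqpppprp" → no match
C. "rqrrpprqqqq" → no match
D → no match
E. "r" → no match
F. "p" → no match
G. "qqrrrqqqq" → match
Total matched: 1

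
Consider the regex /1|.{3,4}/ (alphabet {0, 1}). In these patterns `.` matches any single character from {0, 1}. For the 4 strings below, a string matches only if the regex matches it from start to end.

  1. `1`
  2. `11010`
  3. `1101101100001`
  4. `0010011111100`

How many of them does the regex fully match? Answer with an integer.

1 → match
2 → no match
3 → no match
4 → no match
Total matched: 1

1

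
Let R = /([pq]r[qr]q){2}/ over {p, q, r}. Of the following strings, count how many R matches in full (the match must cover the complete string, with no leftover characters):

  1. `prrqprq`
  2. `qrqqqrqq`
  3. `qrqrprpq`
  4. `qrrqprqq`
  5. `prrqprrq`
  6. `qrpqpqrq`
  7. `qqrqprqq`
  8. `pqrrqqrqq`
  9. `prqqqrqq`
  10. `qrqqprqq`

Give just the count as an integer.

5

1 → no match
2 → match
3 → no match
4 → match
5 → match
6 → no match
7 → no match
8 → no match
9 → match
10 → match
Total matched: 5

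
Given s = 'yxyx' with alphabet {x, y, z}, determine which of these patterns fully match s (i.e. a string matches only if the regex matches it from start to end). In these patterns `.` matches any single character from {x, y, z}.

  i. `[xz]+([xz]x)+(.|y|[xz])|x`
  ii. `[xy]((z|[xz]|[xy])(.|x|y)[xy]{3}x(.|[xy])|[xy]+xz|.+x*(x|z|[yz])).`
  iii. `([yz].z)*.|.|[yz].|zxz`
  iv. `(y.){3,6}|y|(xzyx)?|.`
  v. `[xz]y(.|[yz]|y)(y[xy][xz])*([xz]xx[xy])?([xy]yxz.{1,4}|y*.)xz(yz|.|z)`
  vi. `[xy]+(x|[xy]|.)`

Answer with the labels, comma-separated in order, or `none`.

ii, vi

i → no match
ii → match
iii → no match
iv → no match
v → no match
vi → match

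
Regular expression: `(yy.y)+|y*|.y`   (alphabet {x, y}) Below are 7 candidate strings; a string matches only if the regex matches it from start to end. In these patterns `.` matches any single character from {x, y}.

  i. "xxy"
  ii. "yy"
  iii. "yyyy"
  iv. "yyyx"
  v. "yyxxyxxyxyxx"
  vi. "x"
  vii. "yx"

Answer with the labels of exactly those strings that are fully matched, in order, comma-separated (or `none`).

i. "xxy" → no match
ii. "yy" → match
iii. "yyyy" → match
iv. "yyyx" → no match
v. "yyxxyxxyxyxx" → no match
vi. "x" → no match
vii. "yx" → no match

ii, iii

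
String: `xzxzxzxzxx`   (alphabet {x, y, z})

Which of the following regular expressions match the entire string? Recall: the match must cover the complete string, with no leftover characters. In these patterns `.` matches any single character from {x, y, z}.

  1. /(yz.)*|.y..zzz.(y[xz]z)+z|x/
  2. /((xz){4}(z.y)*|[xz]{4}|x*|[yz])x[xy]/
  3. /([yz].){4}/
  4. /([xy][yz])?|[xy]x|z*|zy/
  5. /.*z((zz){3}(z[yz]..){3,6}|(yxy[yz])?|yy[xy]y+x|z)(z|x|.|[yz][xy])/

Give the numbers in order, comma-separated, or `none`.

1 → no match
2 → match
3 → no match
4 → no match
5 → no match

2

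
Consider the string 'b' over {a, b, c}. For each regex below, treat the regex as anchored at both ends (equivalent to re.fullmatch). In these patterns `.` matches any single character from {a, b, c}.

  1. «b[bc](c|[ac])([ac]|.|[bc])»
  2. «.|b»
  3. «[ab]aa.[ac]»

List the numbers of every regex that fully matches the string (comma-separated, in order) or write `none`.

1 → no match
2 → match
3 → no match

2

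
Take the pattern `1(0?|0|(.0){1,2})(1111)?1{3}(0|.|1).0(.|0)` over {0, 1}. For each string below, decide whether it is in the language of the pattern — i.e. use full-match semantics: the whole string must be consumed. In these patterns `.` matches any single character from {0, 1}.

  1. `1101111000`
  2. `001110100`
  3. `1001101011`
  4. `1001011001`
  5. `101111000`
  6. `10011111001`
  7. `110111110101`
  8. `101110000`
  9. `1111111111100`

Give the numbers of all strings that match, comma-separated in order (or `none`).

1, 5, 8

1 → match
2 → no match — must start with `1`
3 → no match
4 → no match
5 → match
6 → no match
7 → no match
8 → match
9 → no match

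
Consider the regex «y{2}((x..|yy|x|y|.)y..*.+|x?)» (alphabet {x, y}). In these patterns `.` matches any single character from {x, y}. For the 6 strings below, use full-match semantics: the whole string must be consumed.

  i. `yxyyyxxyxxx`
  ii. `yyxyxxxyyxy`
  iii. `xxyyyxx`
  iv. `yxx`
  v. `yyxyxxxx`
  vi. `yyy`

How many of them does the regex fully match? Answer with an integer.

i → no match
ii → match
iii → no match — must start with `y`
iv → no match
v → match
vi → no match
Total matched: 2

2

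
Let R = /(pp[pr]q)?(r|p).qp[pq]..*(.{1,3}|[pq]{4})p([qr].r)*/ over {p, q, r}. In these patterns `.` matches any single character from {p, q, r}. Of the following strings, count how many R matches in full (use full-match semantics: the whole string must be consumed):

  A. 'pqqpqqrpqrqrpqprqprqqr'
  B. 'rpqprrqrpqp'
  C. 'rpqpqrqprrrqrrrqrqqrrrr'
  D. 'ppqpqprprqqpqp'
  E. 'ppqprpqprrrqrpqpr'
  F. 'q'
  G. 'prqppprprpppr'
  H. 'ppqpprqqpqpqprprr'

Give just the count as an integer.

A → match
B. 'rpqprrqrpqp' → no match
C → match
D → match
E → no match
F. 'q' → no match
G → no match
H → no match
Total matched: 3

3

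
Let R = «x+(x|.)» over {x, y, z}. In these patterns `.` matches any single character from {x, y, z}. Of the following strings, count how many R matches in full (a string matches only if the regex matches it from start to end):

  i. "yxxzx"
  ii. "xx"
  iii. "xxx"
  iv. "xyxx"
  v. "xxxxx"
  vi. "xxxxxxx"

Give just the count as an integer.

4

i → no match — must start with "x"
ii → match
iii → match
iv → no match
v → match
vi → match
Total matched: 4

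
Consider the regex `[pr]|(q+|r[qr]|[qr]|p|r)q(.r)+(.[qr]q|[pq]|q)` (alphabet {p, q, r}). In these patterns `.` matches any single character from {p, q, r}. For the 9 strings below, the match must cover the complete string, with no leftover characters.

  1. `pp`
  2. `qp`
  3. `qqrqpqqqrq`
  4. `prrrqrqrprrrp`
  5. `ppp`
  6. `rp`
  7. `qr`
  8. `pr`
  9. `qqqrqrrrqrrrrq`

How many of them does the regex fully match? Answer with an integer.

1 → no match
2 → no match
3 → no match
4 → no match
5 → no match
6 → no match
7 → no match
8 → no match
9 → no match
Total matched: 0

0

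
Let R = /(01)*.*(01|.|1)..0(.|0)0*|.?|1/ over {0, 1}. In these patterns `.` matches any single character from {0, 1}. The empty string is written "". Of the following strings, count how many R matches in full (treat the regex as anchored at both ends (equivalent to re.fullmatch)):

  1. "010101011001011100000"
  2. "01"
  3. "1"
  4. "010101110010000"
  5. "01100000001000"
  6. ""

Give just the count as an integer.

1 → match
2 → no match
3 → match
4 → match
5 → match
6 → match
Total matched: 5

5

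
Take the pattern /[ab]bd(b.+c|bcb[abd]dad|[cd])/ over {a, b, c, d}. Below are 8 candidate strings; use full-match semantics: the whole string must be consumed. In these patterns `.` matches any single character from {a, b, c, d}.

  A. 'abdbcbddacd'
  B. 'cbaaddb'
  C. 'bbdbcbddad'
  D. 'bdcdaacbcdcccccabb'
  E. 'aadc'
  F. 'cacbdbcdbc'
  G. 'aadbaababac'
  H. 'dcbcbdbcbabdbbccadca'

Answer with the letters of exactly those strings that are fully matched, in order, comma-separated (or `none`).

A → no match
B → no match
C → match
D → no match
E → no match
F → no match
G → no match
H → no match

C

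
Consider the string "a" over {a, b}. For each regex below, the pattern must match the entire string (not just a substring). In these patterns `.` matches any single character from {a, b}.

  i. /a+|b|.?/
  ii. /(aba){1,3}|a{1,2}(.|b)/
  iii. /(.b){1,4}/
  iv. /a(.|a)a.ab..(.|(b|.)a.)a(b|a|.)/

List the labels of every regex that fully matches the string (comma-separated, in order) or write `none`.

i → match
ii → no match
iii → no match — must end with "b"
iv → no match

i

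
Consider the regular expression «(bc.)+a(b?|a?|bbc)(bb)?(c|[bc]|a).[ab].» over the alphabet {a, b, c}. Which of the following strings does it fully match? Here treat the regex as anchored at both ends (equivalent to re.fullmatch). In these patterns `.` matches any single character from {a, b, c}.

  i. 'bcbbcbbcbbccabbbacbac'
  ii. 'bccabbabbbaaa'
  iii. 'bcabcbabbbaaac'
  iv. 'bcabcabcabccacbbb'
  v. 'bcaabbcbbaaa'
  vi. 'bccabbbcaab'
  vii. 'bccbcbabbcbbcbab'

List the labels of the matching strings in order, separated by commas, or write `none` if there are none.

i → no match
ii → no match
iii → match
iv → match
v → no match
vi → match
vii → match

iii, iv, vi, vii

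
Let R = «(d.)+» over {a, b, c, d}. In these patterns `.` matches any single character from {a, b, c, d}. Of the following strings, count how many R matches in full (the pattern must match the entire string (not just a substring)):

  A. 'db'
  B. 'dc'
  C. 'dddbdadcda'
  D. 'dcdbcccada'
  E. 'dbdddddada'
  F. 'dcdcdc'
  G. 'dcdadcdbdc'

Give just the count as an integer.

A → match
B → match
C → match
D → no match
E → match
F → match
G → match
Total matched: 6

6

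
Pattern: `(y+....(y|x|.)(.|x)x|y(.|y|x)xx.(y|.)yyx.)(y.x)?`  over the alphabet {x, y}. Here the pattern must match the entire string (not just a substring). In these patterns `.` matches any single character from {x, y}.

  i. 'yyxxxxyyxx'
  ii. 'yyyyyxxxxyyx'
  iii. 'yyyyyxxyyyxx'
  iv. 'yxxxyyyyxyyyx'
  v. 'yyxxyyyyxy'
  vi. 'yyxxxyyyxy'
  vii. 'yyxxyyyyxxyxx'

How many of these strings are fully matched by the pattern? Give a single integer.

i. 'yyxxxxyyxx' → match
ii. 'yyyyyxxxxyyx' → match
iii. 'yyyyyxxyyyxx' → match
iv → match
v. 'yyxxyyyyxy' → match
vi. 'yyxxxyyyxy' → match
vii → match
Total matched: 7

7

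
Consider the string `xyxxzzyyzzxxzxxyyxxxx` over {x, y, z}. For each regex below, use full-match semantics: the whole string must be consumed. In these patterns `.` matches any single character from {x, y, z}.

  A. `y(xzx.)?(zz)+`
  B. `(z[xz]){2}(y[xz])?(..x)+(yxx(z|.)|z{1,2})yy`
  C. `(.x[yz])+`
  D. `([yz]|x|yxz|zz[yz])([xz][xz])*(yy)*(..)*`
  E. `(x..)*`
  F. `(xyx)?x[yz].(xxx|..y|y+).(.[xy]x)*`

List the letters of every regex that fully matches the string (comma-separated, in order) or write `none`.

D, F

A → no match — must start with `y`
B → no match — must start with `z`
C → no match
D → match
E → no match
F → match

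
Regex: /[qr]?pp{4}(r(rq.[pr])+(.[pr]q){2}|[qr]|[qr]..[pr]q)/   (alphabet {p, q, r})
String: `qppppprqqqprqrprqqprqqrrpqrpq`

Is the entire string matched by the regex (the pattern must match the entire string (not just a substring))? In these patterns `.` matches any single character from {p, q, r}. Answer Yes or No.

No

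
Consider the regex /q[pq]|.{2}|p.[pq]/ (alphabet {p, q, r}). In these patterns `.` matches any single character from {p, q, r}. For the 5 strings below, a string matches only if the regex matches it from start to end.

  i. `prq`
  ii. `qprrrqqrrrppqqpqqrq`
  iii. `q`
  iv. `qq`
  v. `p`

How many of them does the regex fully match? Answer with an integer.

i → match
ii → no match
iii → no match
iv → match
v → no match
Total matched: 2

2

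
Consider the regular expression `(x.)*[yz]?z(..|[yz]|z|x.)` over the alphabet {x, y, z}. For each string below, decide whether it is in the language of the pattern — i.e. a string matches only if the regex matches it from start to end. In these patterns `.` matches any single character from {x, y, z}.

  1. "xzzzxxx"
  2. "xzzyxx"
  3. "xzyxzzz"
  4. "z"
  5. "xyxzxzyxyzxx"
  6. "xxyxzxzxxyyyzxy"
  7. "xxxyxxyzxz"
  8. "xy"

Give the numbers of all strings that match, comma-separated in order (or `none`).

7

1 → no match
2 → no match
3 → no match
4 → no match
5 → no match
6 → no match
7 → match
8 → no match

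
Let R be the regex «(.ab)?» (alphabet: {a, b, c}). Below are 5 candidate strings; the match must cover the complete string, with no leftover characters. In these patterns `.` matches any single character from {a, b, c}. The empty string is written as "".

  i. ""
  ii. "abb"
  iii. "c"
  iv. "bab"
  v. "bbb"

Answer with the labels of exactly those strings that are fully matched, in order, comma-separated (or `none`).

i, iv

i → match
ii → no match
iii → no match
iv → match
v → no match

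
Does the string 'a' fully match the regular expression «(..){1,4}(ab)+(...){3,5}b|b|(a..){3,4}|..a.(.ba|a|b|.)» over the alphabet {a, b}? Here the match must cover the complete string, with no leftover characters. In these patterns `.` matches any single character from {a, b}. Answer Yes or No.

No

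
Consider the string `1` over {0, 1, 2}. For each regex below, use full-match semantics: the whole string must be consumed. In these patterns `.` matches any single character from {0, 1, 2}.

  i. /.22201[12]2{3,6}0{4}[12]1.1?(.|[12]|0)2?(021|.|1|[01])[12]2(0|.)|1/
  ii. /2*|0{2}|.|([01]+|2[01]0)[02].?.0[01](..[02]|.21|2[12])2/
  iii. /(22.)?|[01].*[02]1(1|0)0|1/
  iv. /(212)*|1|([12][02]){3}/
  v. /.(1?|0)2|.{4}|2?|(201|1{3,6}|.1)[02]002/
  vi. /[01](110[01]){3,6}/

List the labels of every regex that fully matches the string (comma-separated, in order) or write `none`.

i → match
ii → match
iii → match
iv → match
v → no match
vi → no match

i, ii, iii, iv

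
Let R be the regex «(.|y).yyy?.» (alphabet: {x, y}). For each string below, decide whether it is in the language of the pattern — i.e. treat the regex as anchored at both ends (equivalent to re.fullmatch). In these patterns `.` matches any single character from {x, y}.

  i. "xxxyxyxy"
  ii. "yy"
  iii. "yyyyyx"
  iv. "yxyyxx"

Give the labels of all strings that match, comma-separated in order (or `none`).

i → no match
ii → no match
iii → match
iv → no match

iii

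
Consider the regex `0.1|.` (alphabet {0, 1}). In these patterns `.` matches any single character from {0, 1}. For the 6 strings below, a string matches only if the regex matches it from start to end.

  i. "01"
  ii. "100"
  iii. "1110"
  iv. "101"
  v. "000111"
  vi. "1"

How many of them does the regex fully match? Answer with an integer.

i → no match
ii → no match
iii → no match
iv → no match
v → no match
vi → match
Total matched: 1

1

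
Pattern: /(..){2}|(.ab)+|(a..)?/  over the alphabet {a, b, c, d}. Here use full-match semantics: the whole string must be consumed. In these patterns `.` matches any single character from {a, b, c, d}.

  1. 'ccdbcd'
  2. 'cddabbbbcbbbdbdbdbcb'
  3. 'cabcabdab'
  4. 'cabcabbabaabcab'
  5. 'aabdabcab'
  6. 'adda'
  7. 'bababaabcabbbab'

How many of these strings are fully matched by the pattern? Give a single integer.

1. 'ccdbcd' → no match
2 → no match
3. 'cabcabdab' → match
4 → match
5. 'aabdabcab' → match
6. 'adda' → match
7 → no match
Total matched: 4

4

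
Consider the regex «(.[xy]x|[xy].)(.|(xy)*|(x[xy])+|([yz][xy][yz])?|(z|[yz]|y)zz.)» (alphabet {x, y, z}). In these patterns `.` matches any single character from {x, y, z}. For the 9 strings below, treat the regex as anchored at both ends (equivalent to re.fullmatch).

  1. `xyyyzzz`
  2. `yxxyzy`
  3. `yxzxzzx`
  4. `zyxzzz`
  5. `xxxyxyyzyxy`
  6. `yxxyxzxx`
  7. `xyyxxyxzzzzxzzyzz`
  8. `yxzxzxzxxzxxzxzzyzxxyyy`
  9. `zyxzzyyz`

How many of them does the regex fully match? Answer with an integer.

0

1 → no match
2 → no match
3 → no match
4 → no match
5 → no match
6 → no match
7 → no match
8 → no match
9 → no match
Total matched: 0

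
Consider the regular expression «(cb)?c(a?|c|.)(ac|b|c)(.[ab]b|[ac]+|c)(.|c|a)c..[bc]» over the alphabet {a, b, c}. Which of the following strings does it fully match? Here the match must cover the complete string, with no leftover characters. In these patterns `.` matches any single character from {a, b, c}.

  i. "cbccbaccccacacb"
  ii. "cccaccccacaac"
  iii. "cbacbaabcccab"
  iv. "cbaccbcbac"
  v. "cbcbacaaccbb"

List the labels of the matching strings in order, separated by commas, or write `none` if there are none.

i → match
ii → match
iii → no match
iv → match
v → match

i, ii, iv, v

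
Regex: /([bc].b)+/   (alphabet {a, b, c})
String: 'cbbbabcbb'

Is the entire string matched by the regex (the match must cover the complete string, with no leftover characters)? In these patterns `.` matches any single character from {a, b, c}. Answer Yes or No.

Yes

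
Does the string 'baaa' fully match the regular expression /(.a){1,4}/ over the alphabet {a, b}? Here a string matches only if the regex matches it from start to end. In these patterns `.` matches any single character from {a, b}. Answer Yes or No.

Yes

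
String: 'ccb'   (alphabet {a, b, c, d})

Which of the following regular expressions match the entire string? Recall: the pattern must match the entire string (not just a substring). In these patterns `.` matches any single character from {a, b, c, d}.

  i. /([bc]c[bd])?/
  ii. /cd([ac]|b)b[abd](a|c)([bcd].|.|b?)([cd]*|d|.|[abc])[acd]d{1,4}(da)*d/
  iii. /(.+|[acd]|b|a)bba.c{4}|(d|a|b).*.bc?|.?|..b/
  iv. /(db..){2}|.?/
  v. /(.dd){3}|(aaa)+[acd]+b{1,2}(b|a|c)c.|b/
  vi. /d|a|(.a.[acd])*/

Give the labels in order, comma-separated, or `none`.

i, iii

i → match
ii → no match — must start with 'cd'
iii → match
iv → no match
v → no match
vi → no match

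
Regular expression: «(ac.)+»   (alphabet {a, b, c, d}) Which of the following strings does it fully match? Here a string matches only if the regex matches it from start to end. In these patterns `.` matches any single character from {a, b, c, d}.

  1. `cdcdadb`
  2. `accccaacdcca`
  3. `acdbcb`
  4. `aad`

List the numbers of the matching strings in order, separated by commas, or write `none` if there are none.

none

1 → no match — must start with `ac`
2 → no match
3 → no match
4 → no match — must start with `ac`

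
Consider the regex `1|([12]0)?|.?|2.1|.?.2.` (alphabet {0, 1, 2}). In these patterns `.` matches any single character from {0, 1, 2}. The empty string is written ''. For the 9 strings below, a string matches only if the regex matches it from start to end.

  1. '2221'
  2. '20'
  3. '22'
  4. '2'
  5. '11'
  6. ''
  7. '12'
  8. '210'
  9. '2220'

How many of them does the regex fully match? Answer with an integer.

1. '2221' → match
2. '20' → match
3. '22' → no match
4. '2' → match
5. '11' → no match
6. '' → match
7. '12' → no match
8. '210' → no match
9. '2220' → match
Total matched: 5

5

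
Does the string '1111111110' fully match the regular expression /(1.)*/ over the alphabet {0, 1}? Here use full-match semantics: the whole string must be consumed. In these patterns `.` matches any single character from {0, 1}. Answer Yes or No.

Yes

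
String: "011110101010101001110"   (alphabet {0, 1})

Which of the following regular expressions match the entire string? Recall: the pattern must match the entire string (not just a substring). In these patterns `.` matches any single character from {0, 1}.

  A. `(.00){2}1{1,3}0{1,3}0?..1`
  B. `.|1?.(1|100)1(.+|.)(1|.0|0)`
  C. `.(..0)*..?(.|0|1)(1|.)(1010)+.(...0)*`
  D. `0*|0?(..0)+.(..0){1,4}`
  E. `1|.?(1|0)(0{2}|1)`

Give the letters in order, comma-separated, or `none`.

A → no match — must end with "1"
B → match
C → match
D → no match
E → no match

B, C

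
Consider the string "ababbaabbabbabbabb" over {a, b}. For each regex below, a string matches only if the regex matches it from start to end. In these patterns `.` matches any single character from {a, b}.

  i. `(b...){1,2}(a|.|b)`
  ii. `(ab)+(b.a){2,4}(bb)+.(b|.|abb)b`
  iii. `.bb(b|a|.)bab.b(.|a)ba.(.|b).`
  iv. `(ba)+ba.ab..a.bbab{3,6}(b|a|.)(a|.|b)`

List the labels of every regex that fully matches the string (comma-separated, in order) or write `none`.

ii

i → no match — must start with "b"
ii → match
iii → no match
iv → no match — must start with "ba"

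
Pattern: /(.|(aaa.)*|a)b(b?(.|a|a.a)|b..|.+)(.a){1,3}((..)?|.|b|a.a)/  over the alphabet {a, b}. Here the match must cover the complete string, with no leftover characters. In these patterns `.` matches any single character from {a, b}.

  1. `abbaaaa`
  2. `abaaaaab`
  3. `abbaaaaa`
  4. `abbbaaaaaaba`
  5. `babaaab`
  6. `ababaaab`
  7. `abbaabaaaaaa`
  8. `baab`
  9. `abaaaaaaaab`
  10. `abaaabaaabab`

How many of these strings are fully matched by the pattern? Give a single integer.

1. `abbaaaa` → match
2. `abaaaaab` → match
3. `abbaaaaa` → match
4. `abbbaaaaaaba` → match
5. `babaaab` → match
6. `ababaaab` → match
7. `abbaabaaaaaa` → match
8. `baab` → no match
9. `abaaaaaaaab` → match
10. `abaaabaaabab` → match
Total matched: 9

9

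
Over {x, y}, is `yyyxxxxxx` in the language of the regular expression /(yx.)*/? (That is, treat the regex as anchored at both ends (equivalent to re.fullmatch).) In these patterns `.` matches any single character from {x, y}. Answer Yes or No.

No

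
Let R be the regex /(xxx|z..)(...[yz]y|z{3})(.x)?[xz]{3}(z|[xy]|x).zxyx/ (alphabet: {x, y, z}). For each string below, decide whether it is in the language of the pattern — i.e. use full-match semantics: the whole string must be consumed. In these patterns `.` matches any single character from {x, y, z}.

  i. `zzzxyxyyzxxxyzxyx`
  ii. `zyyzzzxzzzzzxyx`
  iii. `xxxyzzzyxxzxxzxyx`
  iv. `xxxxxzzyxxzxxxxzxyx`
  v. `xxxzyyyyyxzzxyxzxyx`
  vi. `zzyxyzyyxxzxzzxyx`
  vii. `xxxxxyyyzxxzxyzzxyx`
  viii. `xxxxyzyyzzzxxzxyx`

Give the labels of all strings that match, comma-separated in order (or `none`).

i → match
ii → match
iii → match
iv → match
v → match
vi → match
vii → match
viii → match

i, ii, iii, iv, v, vi, vii, viii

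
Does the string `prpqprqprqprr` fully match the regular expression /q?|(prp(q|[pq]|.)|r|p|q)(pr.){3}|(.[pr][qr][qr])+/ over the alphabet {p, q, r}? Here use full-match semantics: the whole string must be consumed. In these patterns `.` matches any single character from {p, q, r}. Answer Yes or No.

Yes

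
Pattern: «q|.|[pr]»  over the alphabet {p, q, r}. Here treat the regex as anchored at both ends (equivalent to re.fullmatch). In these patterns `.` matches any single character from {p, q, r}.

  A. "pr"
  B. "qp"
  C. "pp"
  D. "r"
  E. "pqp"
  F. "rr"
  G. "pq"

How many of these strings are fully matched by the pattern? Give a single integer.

1

A → no match
B → no match
C → no match
D → match
E → no match
F → no match
G → no match
Total matched: 1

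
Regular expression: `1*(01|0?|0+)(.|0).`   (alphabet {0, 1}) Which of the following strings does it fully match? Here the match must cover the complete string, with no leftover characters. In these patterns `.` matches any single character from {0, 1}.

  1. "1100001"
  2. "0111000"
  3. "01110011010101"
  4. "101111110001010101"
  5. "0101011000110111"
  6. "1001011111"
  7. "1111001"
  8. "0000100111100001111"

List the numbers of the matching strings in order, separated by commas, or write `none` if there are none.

1 → match
2 → no match
3 → no match
4 → no match
5 → no match
6 → no match
7 → match
8 → no match

1, 7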